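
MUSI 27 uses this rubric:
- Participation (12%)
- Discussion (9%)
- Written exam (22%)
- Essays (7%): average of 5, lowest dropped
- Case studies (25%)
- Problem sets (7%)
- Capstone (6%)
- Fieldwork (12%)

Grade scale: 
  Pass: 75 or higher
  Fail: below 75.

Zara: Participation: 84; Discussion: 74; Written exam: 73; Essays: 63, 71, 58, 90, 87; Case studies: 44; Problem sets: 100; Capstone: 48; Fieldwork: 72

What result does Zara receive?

Essays: drop 58 → average of remaining 4 = 311/4 = 77.75
Weighted total:
  Participation 84 × 0.12 = 10.08
  Discussion 74 × 0.09 = 6.66
  Written exam 73 × 0.22 = 16.06
  Essays 77.75 × 0.07 = 5.4425
  Case studies 44 × 0.25 = 11
  Problem sets 100 × 0.07 = 7
  Capstone 48 × 0.06 = 2.88
  Fieldwork 72 × 0.12 = 8.64
Sum = 67.7625
67.7625 < 75 → Fail

Fail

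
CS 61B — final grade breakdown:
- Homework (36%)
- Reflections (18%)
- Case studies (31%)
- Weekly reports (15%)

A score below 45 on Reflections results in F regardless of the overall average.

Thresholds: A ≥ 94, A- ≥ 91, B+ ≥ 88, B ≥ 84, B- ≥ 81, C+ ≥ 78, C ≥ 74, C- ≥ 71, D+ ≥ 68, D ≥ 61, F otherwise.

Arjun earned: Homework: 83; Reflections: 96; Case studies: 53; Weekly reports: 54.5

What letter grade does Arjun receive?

Reflections score 96 ≥ 45: minimum met.
Weighted total:
  Homework 83 × 0.36 = 29.88
  Reflections 96 × 0.18 = 17.28
  Case studies 53 × 0.31 = 16.43
  Weekly reports 54.5 × 0.15 = 8.175
Sum = 71.765
71.765 is ≥ 71 and < 74 → C-

C-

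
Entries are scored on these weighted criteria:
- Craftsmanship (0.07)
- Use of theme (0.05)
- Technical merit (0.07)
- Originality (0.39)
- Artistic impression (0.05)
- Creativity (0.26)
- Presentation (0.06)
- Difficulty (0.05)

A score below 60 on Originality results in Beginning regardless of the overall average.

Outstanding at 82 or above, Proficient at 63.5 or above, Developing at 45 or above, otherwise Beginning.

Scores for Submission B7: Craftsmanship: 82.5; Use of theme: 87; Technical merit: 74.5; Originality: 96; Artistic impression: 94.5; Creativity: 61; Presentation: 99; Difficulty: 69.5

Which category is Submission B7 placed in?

Originality score 96 ≥ 60: minimum met.
Weighted total:
  Craftsmanship 82.5 × 0.07 = 5.775
  Use of theme 87 × 0.05 = 4.35
  Technical merit 74.5 × 0.07 = 5.215
  Originality 96 × 0.39 = 37.44
  Artistic impression 94.5 × 0.05 = 4.725
  Creativity 61 × 0.26 = 15.86
  Presentation 99 × 0.06 = 5.94
  Difficulty 69.5 × 0.05 = 3.475
Sum = 82.78
82.78 ≥ 82 → Outstanding

Outstanding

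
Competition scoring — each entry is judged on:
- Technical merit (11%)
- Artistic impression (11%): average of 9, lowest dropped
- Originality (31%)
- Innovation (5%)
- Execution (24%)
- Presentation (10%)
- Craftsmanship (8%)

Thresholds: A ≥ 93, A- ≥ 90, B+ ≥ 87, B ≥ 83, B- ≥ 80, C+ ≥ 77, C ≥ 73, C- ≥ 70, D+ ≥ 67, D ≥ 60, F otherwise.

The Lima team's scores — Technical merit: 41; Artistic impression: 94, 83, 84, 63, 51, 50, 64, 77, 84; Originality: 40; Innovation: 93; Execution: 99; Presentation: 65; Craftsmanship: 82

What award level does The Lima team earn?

D

Artistic impression: drop 50 → average of remaining 8 = 600/8 = 75
Weighted total:
  Technical merit 41 × 0.11 = 4.51
  Artistic impression 75 × 0.11 = 8.25
  Originality 40 × 0.31 = 12.4
  Innovation 93 × 0.05 = 4.65
  Execution 99 × 0.24 = 23.76
  Presentation 65 × 0.1 = 6.5
  Craftsmanship 82 × 0.08 = 6.56
Sum = 66.63
66.63 is ≥ 60 and < 67 → D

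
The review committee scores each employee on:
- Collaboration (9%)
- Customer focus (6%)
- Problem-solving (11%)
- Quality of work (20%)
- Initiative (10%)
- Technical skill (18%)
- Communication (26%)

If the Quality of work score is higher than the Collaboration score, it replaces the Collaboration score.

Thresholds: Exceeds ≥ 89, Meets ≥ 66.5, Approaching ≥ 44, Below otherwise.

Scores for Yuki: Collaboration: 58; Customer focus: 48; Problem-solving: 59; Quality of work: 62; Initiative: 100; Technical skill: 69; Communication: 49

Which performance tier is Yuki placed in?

Quality of work (62) > Collaboration (58), so Collaboration counts as 62.
Weighted total:
  Collaboration 62 × 0.09 = 5.58
  Customer focus 48 × 0.06 = 2.88
  Problem-solving 59 × 0.11 = 6.49
  Quality of work 62 × 0.2 = 12.4
  Initiative 100 × 0.1 = 10
  Technical skill 69 × 0.18 = 12.42
  Communication 49 × 0.26 = 12.74
Sum = 62.51
62.51 is ≥ 44 and < 66.5 → Approaching

Approaching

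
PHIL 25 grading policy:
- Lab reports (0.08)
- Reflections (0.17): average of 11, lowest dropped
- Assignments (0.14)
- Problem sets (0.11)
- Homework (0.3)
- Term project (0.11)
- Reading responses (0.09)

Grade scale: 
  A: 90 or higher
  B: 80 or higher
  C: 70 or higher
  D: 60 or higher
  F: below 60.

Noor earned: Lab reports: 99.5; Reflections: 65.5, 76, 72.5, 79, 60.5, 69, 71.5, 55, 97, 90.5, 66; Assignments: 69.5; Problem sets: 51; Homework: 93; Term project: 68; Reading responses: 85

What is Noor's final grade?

Reflections: drop 55 → average of remaining 10 = 747.5/10 = 74.75
Weighted total:
  Lab reports 99.5 × 0.08 = 7.96
  Reflections 74.75 × 0.17 = 12.7075
  Assignments 69.5 × 0.14 = 9.73
  Problem sets 51 × 0.11 = 5.61
  Homework 93 × 0.3 = 27.9
  Term project 68 × 0.11 = 7.48
  Reading responses 85 × 0.09 = 7.65
Sum = 79.0375
79.0375 is ≥ 70 and < 80 → C

C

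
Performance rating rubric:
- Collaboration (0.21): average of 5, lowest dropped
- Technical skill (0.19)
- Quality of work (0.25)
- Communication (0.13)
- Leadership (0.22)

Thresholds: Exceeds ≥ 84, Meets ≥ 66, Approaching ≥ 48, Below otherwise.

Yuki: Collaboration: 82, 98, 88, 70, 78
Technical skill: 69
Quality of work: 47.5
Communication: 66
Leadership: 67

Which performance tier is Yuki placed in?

Meets

Collaboration: drop 70 → average of remaining 4 = 346/4 = 86.5
Weighted total:
  Collaboration 86.5 × 0.21 = 18.165
  Technical skill 69 × 0.19 = 13.11
  Quality of work 47.5 × 0.25 = 11.875
  Communication 66 × 0.13 = 8.58
  Leadership 67 × 0.22 = 14.74
Sum = 66.47
66.47 is ≥ 66 and < 84 → Meets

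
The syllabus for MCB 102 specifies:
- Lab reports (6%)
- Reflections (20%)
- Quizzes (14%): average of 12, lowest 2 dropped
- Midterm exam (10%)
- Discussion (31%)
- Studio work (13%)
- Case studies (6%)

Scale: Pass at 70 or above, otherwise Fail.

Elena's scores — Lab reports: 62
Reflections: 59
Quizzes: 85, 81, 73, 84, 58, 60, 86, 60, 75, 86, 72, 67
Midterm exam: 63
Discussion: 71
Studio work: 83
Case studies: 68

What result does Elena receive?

Fail

Quizzes: drop 58, 60 → average of remaining 10 = 769/10 = 76.9
Weighted total:
  Lab reports 62 × 0.06 = 3.72
  Reflections 59 × 0.2 = 11.8
  Quizzes 76.9 × 0.14 = 10.766
  Midterm exam 63 × 0.1 = 6.3
  Discussion 71 × 0.31 = 22.01
  Studio work 83 × 0.13 = 10.79
  Case studies 68 × 0.06 = 4.08
Sum = 69.466
69.466 < 70 → Fail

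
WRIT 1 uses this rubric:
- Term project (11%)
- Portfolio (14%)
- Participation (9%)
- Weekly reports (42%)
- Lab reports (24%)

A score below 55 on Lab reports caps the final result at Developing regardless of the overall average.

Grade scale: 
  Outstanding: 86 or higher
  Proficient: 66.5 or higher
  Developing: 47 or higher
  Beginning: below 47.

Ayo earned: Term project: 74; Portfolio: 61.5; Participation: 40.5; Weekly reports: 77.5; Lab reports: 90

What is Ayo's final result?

Lab reports score 90 ≥ 55: minimum met.
Weighted total:
  Term project 74 × 0.11 = 8.14
  Portfolio 61.5 × 0.14 = 8.61
  Participation 40.5 × 0.09 = 3.645
  Weekly reports 77.5 × 0.42 = 32.55
  Lab reports 90 × 0.24 = 21.6
Sum = 74.545
74.545 is ≥ 66.5 and < 86 → Proficient

Proficient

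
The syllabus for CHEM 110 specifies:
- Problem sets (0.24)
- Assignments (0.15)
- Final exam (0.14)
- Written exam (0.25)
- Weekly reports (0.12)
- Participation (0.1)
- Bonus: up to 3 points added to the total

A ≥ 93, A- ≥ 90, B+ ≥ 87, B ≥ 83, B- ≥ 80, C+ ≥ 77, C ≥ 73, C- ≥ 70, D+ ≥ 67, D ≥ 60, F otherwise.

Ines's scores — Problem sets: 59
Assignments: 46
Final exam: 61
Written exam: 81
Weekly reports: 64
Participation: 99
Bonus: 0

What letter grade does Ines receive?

D+

Weighted total:
  Problem sets 59 × 0.24 = 14.16
  Assignments 46 × 0.15 = 6.9
  Final exam 61 × 0.14 = 8.54
  Written exam 81 × 0.25 = 20.25
  Weekly reports 64 × 0.12 = 7.68
  Participation 99 × 0.1 = 9.9
Sum = 67.43
Bonus: 67.43 + 0 = 67.43
67.43 is ≥ 67 and < 70 → D+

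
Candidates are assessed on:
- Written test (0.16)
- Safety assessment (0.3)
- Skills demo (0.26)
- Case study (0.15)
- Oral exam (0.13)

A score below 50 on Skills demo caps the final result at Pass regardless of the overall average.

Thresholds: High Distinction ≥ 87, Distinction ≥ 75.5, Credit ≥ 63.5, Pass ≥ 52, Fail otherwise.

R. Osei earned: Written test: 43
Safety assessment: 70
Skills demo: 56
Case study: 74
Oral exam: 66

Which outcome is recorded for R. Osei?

Pass

Skills demo score 56 ≥ 50: minimum met.
Weighted total:
  Written test 43 × 0.16 = 6.88
  Safety assessment 70 × 0.3 = 21
  Skills demo 56 × 0.26 = 14.56
  Case study 74 × 0.15 = 11.1
  Oral exam 66 × 0.13 = 8.58
Sum = 62.12
62.12 is ≥ 52 and < 63.5 → Pass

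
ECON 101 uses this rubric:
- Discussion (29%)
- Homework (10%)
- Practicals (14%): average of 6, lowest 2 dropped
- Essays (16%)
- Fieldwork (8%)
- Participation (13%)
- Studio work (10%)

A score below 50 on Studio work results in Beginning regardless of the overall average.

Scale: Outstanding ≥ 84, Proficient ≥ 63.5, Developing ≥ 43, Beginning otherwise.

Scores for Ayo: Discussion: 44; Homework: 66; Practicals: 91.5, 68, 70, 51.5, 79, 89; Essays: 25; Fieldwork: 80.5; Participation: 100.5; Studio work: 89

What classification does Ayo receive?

Developing

Practicals: drop 51.5, 68 → average of remaining 4 = 329.5/4 = 82.375
Studio work score 89 ≥ 50: minimum met.
Weighted total:
  Discussion 44 × 0.29 = 12.76
  Homework 66 × 0.1 = 6.6
  Practicals 82.375 × 0.14 = 11.5325
  Essays 25 × 0.16 = 4
  Fieldwork 80.5 × 0.08 = 6.44
  Participation 100.5 × 0.13 = 13.065
  Studio work 89 × 0.1 = 8.9
Sum = 63.2975
63.2975 is ≥ 43 and < 63.5 → Developing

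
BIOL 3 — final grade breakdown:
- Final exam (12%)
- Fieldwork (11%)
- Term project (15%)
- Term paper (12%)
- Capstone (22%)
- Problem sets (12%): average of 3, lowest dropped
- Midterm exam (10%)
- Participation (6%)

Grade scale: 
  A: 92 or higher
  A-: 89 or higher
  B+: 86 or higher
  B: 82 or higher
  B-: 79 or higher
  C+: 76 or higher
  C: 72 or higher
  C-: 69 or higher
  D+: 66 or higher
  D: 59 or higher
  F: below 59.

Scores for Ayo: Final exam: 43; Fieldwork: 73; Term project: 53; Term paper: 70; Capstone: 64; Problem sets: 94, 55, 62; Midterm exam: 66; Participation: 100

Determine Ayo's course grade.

D

Problem sets: drop 55 → average of remaining 2 = 156/2 = 78
Weighted total:
  Final exam 43 × 0.12 = 5.16
  Fieldwork 73 × 0.11 = 8.03
  Term project 53 × 0.15 = 7.95
  Term paper 70 × 0.12 = 8.4
  Capstone 64 × 0.22 = 14.08
  Problem sets 78 × 0.12 = 9.36
  Midterm exam 66 × 0.1 = 6.6
  Participation 100 × 0.06 = 6
Sum = 65.58
65.58 is ≥ 59 and < 66 → D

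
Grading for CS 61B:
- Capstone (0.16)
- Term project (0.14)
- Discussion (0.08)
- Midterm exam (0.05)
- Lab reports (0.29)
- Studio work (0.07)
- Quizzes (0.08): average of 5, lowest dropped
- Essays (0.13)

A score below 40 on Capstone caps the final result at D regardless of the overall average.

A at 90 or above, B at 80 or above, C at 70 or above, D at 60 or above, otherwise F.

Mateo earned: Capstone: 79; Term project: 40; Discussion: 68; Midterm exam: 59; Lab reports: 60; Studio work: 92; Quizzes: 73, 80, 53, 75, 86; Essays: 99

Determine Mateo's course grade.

D

Quizzes: drop 53 → average of remaining 4 = 314/4 = 78.5
Capstone score 79 ≥ 40: minimum met.
Weighted total:
  Capstone 79 × 0.16 = 12.64
  Term project 40 × 0.14 = 5.6
  Discussion 68 × 0.08 = 5.44
  Midterm exam 59 × 0.05 = 2.95
  Lab reports 60 × 0.29 = 17.4
  Studio work 92 × 0.07 = 6.44
  Quizzes 78.5 × 0.08 = 6.28
  Essays 99 × 0.13 = 12.87
Sum = 69.62
69.62 is ≥ 60 and < 70 → D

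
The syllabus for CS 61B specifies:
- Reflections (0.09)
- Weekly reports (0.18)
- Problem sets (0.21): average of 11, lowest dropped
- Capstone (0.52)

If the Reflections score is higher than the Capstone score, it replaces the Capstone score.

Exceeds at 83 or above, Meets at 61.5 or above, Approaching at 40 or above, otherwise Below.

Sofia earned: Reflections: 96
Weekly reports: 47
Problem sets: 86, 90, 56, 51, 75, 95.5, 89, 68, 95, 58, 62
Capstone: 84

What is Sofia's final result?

Problem sets: drop 51 → average of remaining 10 = 774.5/10 = 77.45
Reflections (96) > Capstone (84), so Capstone counts as 96.
Weighted total:
  Reflections 96 × 0.09 = 8.64
  Weekly reports 47 × 0.18 = 8.46
  Problem sets 77.45 × 0.21 = 16.2645
  Capstone 96 × 0.52 = 49.92
Sum = 83.2845
83.2845 ≥ 83 → Exceeds

Exceeds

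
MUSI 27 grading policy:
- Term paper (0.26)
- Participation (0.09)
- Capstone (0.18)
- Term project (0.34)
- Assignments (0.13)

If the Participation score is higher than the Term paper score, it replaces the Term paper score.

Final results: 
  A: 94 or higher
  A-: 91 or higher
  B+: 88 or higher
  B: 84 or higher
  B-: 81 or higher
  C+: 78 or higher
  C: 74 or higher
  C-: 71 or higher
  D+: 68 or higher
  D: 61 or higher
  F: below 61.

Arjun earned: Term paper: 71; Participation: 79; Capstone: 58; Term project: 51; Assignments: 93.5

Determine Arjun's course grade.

Participation (79) > Term paper (71), so Term paper counts as 79.
Weighted total:
  Term paper 79 × 0.26 = 20.54
  Participation 79 × 0.09 = 7.11
  Capstone 58 × 0.18 = 10.44
  Term project 51 × 0.34 = 17.34
  Assignments 93.5 × 0.13 = 12.155
Sum = 67.585
67.585 is ≥ 61 and < 68 → D

D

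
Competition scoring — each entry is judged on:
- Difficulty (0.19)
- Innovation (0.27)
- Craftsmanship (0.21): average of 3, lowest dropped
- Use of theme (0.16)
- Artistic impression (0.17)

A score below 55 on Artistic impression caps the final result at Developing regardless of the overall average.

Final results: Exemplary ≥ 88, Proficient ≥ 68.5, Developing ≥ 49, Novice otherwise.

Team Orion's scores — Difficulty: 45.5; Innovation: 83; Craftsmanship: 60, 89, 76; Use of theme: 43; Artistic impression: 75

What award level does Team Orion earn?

Developing

Craftsmanship: drop 60 → average of remaining 2 = 165/2 = 82.5
Artistic impression score 75 ≥ 55: minimum met.
Weighted total:
  Difficulty 45.5 × 0.19 = 8.645
  Innovation 83 × 0.27 = 22.41
  Craftsmanship 82.5 × 0.21 = 17.325
  Use of theme 43 × 0.16 = 6.88
  Artistic impression 75 × 0.17 = 12.75
Sum = 68.01
68.01 is ≥ 49 and < 68.5 → Developing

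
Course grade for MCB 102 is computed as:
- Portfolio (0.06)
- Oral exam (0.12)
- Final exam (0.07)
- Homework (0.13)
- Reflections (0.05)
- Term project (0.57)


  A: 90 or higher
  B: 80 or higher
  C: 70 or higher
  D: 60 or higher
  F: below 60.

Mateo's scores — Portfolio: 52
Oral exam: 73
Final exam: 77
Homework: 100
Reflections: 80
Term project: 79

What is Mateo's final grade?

Weighted total:
  Portfolio 52 × 0.06 = 3.12
  Oral exam 73 × 0.12 = 8.76
  Final exam 77 × 0.07 = 5.39
  Homework 100 × 0.13 = 13
  Reflections 80 × 0.05 = 4
  Term project 79 × 0.57 = 45.03
Sum = 79.3
79.3 is ≥ 70 and < 80 → C

C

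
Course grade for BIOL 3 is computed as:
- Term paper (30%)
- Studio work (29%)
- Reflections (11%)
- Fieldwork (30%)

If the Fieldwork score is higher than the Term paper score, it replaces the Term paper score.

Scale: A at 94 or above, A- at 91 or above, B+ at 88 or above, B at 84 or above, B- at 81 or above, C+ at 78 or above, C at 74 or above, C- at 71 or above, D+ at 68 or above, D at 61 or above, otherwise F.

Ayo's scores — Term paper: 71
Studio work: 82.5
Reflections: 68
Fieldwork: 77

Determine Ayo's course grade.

C

Fieldwork (77) > Term paper (71), so Term paper counts as 77.
Weighted total:
  Term paper 77 × 0.3 = 23.1
  Studio work 82.5 × 0.29 = 23.925
  Reflections 68 × 0.11 = 7.48
  Fieldwork 77 × 0.3 = 23.1
Sum = 77.605
77.605 is ≥ 74 and < 78 → C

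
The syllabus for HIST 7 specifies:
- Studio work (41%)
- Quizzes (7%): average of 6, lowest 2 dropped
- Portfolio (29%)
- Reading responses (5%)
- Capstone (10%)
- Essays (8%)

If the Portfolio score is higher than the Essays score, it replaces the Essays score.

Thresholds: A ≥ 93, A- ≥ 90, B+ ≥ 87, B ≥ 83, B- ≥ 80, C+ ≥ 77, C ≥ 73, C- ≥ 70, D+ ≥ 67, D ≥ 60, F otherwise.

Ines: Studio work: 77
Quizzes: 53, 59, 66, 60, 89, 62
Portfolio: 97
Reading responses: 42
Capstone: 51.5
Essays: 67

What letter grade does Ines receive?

Quizzes: drop 53, 59 → average of remaining 4 = 277/4 = 69.25
Portfolio (97) > Essays (67), so Essays counts as 97.
Weighted total:
  Studio work 77 × 0.41 = 31.57
  Quizzes 69.25 × 0.07 = 4.8475
  Portfolio 97 × 0.29 = 28.13
  Reading responses 42 × 0.05 = 2.1
  Capstone 51.5 × 0.1 = 5.15
  Essays 97 × 0.08 = 7.76
Sum = 79.5575
79.5575 is ≥ 77 and < 80 → C+

C+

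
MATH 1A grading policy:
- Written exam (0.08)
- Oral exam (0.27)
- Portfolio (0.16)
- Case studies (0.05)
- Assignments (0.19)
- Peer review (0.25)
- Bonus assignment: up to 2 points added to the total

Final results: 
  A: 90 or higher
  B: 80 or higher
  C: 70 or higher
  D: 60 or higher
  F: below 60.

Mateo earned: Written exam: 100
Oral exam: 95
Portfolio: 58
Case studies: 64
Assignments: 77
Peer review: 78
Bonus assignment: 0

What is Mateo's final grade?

B

Weighted total:
  Written exam 100 × 0.08 = 8
  Oral exam 95 × 0.27 = 25.65
  Portfolio 58 × 0.16 = 9.28
  Case studies 64 × 0.05 = 3.2
  Assignments 77 × 0.19 = 14.63
  Peer review 78 × 0.25 = 19.5
Sum = 80.26
Bonus assignment: 80.26 + 0 = 80.26
80.26 is ≥ 80 and < 90 → B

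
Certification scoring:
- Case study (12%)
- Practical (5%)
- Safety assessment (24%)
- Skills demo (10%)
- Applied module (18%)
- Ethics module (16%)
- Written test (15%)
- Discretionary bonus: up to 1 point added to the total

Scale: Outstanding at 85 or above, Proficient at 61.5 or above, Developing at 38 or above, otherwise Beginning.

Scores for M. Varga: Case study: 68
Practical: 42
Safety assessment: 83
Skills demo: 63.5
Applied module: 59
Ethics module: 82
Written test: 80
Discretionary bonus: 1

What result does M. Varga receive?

Proficient

Weighted total:
  Case study 68 × 0.12 = 8.16
  Practical 42 × 0.05 = 2.1
  Safety assessment 83 × 0.24 = 19.92
  Skills demo 63.5 × 0.1 = 6.35
  Applied module 59 × 0.18 = 10.62
  Ethics module 82 × 0.16 = 13.12
  Written test 80 × 0.15 = 12
Sum = 72.27
Discretionary bonus: 72.27 + 1 = 73.27
73.27 is ≥ 61.5 and < 85 → Proficient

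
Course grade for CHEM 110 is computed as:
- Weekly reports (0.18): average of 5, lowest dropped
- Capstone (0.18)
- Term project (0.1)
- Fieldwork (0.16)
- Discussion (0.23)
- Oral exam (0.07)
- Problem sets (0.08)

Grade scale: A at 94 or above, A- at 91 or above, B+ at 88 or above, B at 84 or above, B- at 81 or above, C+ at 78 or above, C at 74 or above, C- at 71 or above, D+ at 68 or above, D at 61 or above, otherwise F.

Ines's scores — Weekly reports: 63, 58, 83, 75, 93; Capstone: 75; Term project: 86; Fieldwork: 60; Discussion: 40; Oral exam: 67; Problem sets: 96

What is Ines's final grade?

D

Weekly reports: drop 58 → average of remaining 4 = 314/4 = 78.5
Weighted total:
  Weekly reports 78.5 × 0.18 = 14.13
  Capstone 75 × 0.18 = 13.5
  Term project 86 × 0.1 = 8.6
  Fieldwork 60 × 0.16 = 9.6
  Discussion 40 × 0.23 = 9.2
  Oral exam 67 × 0.07 = 4.69
  Problem sets 96 × 0.08 = 7.68
Sum = 67.4
67.4 is ≥ 61 and < 68 → D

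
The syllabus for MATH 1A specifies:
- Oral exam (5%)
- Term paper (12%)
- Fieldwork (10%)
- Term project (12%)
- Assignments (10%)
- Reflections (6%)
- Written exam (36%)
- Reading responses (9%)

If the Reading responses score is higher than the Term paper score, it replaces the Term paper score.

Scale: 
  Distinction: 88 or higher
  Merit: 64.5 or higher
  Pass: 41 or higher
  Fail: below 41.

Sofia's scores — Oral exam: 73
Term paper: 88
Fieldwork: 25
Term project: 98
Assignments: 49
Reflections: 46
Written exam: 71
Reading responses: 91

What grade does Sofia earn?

Merit

Reading responses (91) > Term paper (88), so Term paper counts as 91.
Weighted total:
  Oral exam 73 × 0.05 = 3.65
  Term paper 91 × 0.12 = 10.92
  Fieldwork 25 × 0.1 = 2.5
  Term project 98 × 0.12 = 11.76
  Assignments 49 × 0.1 = 4.9
  Reflections 46 × 0.06 = 2.76
  Written exam 71 × 0.36 = 25.56
  Reading responses 91 × 0.09 = 8.19
Sum = 70.24
70.24 is ≥ 64.5 and < 88 → Merit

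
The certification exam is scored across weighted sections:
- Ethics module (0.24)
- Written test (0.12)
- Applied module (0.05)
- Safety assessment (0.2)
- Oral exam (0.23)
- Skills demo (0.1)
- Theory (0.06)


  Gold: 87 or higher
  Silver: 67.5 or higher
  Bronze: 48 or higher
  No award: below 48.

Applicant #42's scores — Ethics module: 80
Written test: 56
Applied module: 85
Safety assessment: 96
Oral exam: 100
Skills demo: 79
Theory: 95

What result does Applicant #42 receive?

Weighted total:
  Ethics module 80 × 0.24 = 19.2
  Written test 56 × 0.12 = 6.72
  Applied module 85 × 0.05 = 4.25
  Safety assessment 96 × 0.2 = 19.2
  Oral exam 100 × 0.23 = 23
  Skills demo 79 × 0.1 = 7.9
  Theory 95 × 0.06 = 5.7
Sum = 85.97
85.97 is ≥ 67.5 and < 87 → Silver

Silver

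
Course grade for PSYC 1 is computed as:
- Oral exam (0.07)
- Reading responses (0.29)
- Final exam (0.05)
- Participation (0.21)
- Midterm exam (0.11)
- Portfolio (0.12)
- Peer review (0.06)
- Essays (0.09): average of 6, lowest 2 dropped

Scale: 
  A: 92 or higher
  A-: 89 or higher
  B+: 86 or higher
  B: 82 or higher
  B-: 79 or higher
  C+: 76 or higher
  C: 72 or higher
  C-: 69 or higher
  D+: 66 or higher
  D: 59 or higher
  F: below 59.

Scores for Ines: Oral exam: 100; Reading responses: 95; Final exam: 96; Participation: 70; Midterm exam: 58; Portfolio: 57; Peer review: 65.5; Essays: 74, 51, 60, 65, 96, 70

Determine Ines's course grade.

Essays: drop 51, 60 → average of remaining 4 = 305/4 = 76.25
Weighted total:
  Oral exam 100 × 0.07 = 7
  Reading responses 95 × 0.29 = 27.55
  Final exam 96 × 0.05 = 4.8
  Participation 70 × 0.21 = 14.7
  Midterm exam 58 × 0.11 = 6.38
  Portfolio 57 × 0.12 = 6.84
  Peer review 65.5 × 0.06 = 3.93
  Essays 76.25 × 0.09 = 6.8625
Sum = 78.0625
78.0625 is ≥ 76 and < 79 → C+

C+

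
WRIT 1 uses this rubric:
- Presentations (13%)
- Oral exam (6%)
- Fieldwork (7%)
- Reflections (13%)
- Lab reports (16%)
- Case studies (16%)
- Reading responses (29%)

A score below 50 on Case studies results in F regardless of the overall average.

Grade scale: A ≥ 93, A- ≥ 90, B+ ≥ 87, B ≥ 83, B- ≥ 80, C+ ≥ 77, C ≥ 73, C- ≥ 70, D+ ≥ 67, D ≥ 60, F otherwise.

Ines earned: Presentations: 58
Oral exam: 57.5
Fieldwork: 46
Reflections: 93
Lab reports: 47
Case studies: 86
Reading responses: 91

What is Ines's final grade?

Case studies score 86 ≥ 50: minimum met.
Weighted total:
  Presentations 58 × 0.13 = 7.54
  Oral exam 57.5 × 0.06 = 3.45
  Fieldwork 46 × 0.07 = 3.22
  Reflections 93 × 0.13 = 12.09
  Lab reports 47 × 0.16 = 7.52
  Case studies 86 × 0.16 = 13.76
  Reading responses 91 × 0.29 = 26.39
Sum = 73.97
73.97 is ≥ 73 and < 77 → C

C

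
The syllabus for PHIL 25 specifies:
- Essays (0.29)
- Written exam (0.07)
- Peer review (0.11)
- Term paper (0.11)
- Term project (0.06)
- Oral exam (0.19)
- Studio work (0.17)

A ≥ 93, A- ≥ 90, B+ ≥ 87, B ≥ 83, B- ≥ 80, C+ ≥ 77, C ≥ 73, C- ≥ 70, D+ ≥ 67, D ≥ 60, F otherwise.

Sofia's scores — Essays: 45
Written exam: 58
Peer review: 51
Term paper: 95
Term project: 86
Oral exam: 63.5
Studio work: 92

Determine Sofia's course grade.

D

Weighted total:
  Essays 45 × 0.29 = 13.05
  Written exam 58 × 0.07 = 4.06
  Peer review 51 × 0.11 = 5.61
  Term paper 95 × 0.11 = 10.45
  Term project 86 × 0.06 = 5.16
  Oral exam 63.5 × 0.19 = 12.065
  Studio work 92 × 0.17 = 15.64
Sum = 66.035
66.035 is ≥ 60 and < 67 → D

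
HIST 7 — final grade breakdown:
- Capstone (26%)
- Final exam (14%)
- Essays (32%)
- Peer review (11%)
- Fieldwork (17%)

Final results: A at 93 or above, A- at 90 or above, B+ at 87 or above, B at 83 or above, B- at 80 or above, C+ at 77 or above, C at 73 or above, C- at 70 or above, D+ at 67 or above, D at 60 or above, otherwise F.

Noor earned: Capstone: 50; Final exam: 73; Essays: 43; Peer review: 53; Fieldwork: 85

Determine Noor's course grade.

F

Weighted total:
  Capstone 50 × 0.26 = 13
  Final exam 73 × 0.14 = 10.22
  Essays 43 × 0.32 = 13.76
  Peer review 53 × 0.11 = 5.83
  Fieldwork 85 × 0.17 = 14.45
Sum = 57.26
57.26 < 60 → F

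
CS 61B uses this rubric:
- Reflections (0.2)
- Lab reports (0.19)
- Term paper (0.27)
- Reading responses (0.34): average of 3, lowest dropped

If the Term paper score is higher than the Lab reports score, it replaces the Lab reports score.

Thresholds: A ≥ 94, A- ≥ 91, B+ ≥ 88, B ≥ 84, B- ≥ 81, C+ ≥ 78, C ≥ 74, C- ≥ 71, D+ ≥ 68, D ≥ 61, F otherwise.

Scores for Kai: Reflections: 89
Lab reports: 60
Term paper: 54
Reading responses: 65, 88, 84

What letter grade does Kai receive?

C-

Reading responses: drop 65 → average of remaining 2 = 172/2 = 86
Term paper (54) ≤ Lab reports (60), so Lab reports stays at 60.
Weighted total:
  Reflections 89 × 0.2 = 17.8
  Lab reports 60 × 0.19 = 11.4
  Term paper 54 × 0.27 = 14.58
  Reading responses 86 × 0.34 = 29.24
Sum = 73.02
73.02 is ≥ 71 and < 74 → C-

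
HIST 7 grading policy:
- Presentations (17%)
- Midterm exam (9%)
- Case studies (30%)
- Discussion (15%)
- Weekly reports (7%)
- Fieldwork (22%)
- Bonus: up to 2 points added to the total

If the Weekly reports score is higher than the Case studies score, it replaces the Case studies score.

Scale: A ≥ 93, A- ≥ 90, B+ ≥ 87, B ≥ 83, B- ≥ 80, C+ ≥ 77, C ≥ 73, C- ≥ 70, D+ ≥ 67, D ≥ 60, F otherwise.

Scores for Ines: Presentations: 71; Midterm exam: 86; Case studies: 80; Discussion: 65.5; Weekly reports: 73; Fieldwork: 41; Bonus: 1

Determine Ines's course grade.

Weekly reports (73) ≤ Case studies (80), so Case studies stays at 80.
Weighted total:
  Presentations 71 × 0.17 = 12.07
  Midterm exam 86 × 0.09 = 7.74
  Case studies 80 × 0.3 = 24
  Discussion 65.5 × 0.15 = 9.825
  Weekly reports 73 × 0.07 = 5.11
  Fieldwork 41 × 0.22 = 9.02
Sum = 67.765
Bonus: 67.765 + 1 = 68.765
68.765 is ≥ 67 and < 70 → D+

D+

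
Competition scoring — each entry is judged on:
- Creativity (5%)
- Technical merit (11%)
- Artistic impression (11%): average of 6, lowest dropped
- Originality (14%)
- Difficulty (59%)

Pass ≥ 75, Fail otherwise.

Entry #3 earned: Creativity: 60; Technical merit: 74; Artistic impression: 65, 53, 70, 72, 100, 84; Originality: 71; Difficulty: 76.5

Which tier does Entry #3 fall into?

Fail

Artistic impression: drop 53 → average of remaining 5 = 391/5 = 78.2
Weighted total:
  Creativity 60 × 0.05 = 3
  Technical merit 74 × 0.11 = 8.14
  Artistic impression 78.2 × 0.11 = 8.602
  Originality 71 × 0.14 = 9.94
  Difficulty 76.5 × 0.59 = 45.135
Sum = 74.817
74.817 < 75 → Fail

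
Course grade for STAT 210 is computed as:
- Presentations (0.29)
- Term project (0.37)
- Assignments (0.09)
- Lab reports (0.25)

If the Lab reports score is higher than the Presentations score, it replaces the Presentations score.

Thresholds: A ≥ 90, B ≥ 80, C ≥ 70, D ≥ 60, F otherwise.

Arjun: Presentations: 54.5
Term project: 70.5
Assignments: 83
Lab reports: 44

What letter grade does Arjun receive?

Lab reports (44) ≤ Presentations (54.5), so Presentations stays at 54.5.
Weighted total:
  Presentations 54.5 × 0.29 = 15.805
  Term project 70.5 × 0.37 = 26.085
  Assignments 83 × 0.09 = 7.47
  Lab reports 44 × 0.25 = 11
Sum = 60.36
60.36 is ≥ 60 and < 70 → D

D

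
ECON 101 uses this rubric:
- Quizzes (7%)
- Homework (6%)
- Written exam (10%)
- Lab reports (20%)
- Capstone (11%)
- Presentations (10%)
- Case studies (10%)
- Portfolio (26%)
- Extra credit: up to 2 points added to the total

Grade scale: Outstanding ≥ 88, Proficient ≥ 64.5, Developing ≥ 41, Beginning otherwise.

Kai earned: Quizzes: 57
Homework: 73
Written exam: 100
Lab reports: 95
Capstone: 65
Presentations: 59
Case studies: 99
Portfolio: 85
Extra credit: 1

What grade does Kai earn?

Weighted total:
  Quizzes 57 × 0.07 = 3.99
  Homework 73 × 0.06 = 4.38
  Written exam 100 × 0.1 = 10
  Lab reports 95 × 0.2 = 19
  Capstone 65 × 0.11 = 7.15
  Presentations 59 × 0.1 = 5.9
  Case studies 99 × 0.1 = 9.9
  Portfolio 85 × 0.26 = 22.1
Sum = 82.42
Extra credit: 82.42 + 1 = 83.42
83.42 is ≥ 64.5 and < 88 → Proficient

Proficient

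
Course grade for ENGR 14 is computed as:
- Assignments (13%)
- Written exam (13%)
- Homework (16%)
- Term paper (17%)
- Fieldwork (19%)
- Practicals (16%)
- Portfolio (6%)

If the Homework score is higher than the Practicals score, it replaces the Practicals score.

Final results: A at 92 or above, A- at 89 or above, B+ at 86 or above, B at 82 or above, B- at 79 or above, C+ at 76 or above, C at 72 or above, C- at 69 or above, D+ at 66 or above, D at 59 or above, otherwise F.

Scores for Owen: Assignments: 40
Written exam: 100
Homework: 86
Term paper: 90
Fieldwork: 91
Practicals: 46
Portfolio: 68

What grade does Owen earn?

B

Homework (86) > Practicals (46), so Practicals counts as 86.
Weighted total:
  Assignments 40 × 0.13 = 5.2
  Written exam 100 × 0.13 = 13
  Homework 86 × 0.16 = 13.76
  Term paper 90 × 0.17 = 15.3
  Fieldwork 91 × 0.19 = 17.29
  Practicals 86 × 0.16 = 13.76
  Portfolio 68 × 0.06 = 4.08
Sum = 82.39
82.39 is ≥ 82 and < 86 → B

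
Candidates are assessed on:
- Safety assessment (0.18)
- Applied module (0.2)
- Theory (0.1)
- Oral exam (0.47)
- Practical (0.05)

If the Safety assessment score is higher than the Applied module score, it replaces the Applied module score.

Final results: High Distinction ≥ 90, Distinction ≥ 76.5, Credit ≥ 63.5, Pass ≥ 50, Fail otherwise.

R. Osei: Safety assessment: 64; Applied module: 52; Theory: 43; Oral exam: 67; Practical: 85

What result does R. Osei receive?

Credit

Safety assessment (64) > Applied module (52), so Applied module counts as 64.
Weighted total:
  Safety assessment 64 × 0.18 = 11.52
  Applied module 64 × 0.2 = 12.8
  Theory 43 × 0.1 = 4.3
  Oral exam 67 × 0.47 = 31.49
  Practical 85 × 0.05 = 4.25
Sum = 64.36
64.36 is ≥ 63.5 and < 76.5 → Credit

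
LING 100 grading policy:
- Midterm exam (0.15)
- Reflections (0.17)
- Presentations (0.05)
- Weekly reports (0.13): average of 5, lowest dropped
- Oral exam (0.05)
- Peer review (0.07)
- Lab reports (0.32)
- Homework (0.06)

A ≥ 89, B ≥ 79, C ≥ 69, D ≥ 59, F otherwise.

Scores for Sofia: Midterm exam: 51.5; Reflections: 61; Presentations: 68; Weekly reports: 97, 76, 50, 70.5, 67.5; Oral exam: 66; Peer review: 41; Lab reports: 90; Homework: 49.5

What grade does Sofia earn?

C

Weekly reports: drop 50 → average of remaining 4 = 311/4 = 77.75
Weighted total:
  Midterm exam 51.5 × 0.15 = 7.725
  Reflections 61 × 0.17 = 10.37
  Presentations 68 × 0.05 = 3.4
  Weekly reports 77.75 × 0.13 = 10.1075
  Oral exam 66 × 0.05 = 3.3
  Peer review 41 × 0.07 = 2.87
  Lab reports 90 × 0.32 = 28.8
  Homework 49.5 × 0.06 = 2.97
Sum = 69.5425
69.5425 is ≥ 69 and < 79 → C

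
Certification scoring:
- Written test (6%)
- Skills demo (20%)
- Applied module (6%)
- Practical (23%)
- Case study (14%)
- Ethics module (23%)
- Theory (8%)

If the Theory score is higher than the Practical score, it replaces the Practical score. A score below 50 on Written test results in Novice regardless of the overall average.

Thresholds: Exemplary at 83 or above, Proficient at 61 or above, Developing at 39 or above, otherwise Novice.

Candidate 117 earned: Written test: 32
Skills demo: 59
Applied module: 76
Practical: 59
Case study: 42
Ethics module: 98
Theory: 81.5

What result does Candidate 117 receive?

Theory (81.5) > Practical (59), so Practical counts as 81.5.
Written test score 32 < 50: minimum not met.
Weighted total:
  Written test 32 × 0.06 = 1.92
  Skills demo 59 × 0.2 = 11.8
  Applied module 76 × 0.06 = 4.56
  Practical 81.5 × 0.23 = 18.745
  Case study 42 × 0.14 = 5.88
  Ethics module 98 × 0.23 = 22.54
  Theory 81.5 × 0.08 = 6.52
Sum = 71.965
Because the Written test minimum was not met, the result is Novice.

Novice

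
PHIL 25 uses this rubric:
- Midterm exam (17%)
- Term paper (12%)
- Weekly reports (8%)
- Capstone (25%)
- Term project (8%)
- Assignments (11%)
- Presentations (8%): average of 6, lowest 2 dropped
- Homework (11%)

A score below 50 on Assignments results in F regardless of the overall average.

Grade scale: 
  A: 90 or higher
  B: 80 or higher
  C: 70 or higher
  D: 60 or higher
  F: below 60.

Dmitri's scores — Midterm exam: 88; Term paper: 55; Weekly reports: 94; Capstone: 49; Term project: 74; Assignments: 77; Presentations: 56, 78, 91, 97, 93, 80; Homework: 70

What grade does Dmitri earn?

C

Presentations: drop 56, 78 → average of remaining 4 = 361/4 = 90.25
Assignments score 77 ≥ 50: minimum met.
Weighted total:
  Midterm exam 88 × 0.17 = 14.96
  Term paper 55 × 0.12 = 6.6
  Weekly reports 94 × 0.08 = 7.52
  Capstone 49 × 0.25 = 12.25
  Term project 74 × 0.08 = 5.92
  Assignments 77 × 0.11 = 8.47
  Presentations 90.25 × 0.08 = 7.22
  Homework 70 × 0.11 = 7.7
Sum = 70.64
70.64 is ≥ 70 and < 80 → C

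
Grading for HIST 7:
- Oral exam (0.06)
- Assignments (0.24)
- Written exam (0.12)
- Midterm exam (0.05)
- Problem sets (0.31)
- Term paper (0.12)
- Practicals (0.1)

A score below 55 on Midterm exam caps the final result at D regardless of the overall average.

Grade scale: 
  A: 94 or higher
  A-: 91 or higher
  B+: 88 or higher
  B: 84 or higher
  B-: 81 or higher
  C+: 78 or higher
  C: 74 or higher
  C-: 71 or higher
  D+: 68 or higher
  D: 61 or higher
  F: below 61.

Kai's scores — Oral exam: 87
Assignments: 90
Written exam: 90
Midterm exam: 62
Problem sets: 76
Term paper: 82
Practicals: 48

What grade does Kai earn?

C+

Midterm exam score 62 ≥ 55: minimum met.
Weighted total:
  Oral exam 87 × 0.06 = 5.22
  Assignments 90 × 0.24 = 21.6
  Written exam 90 × 0.12 = 10.8
  Midterm exam 62 × 0.05 = 3.1
  Problem sets 76 × 0.31 = 23.56
  Term paper 82 × 0.12 = 9.84
  Practicals 48 × 0.1 = 4.8
Sum = 78.92
78.92 is ≥ 78 and < 81 → C+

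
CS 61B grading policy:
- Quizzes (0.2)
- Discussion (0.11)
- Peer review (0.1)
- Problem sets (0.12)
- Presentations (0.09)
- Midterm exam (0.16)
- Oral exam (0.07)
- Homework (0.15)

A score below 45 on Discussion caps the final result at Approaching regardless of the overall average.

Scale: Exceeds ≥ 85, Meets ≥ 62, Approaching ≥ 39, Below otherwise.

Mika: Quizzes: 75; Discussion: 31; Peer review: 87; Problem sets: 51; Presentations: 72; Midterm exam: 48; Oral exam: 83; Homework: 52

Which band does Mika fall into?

Discussion score 31 < 45: minimum not met.
Weighted total:
  Quizzes 75 × 0.2 = 15
  Discussion 31 × 0.11 = 3.41
  Peer review 87 × 0.1 = 8.7
  Problem sets 51 × 0.12 = 6.12
  Presentations 72 × 0.09 = 6.48
  Midterm exam 48 × 0.16 = 7.68
  Oral exam 83 × 0.07 = 5.81
  Homework 52 × 0.15 = 7.8
Sum = 61
61 would be Approaching; cap at Approaching applies → Approaching.

Approaching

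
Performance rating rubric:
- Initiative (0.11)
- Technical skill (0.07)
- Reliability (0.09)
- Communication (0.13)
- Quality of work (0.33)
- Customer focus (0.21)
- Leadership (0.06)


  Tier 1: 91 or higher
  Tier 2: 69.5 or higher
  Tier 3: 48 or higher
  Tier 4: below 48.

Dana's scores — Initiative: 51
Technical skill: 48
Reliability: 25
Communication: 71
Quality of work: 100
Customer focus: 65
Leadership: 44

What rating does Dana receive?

Weighted total:
  Initiative 51 × 0.11 = 5.61
  Technical skill 48 × 0.07 = 3.36
  Reliability 25 × 0.09 = 2.25
  Communication 71 × 0.13 = 9.23
  Quality of work 100 × 0.33 = 33
  Customer focus 65 × 0.21 = 13.65
  Leadership 44 × 0.06 = 2.64
Sum = 69.74
69.74 is ≥ 69.5 and < 91 → Tier 2

Tier 2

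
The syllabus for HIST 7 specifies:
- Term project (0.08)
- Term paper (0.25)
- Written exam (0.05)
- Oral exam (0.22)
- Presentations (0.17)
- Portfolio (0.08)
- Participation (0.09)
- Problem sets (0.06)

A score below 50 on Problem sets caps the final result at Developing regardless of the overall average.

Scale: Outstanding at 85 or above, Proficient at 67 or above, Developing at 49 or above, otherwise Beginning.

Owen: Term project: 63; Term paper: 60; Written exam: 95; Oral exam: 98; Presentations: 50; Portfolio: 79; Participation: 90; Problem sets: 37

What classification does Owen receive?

Problem sets score 37 < 50: minimum not met.
Weighted total:
  Term project 63 × 0.08 = 5.04
  Term paper 60 × 0.25 = 15
  Written exam 95 × 0.05 = 4.75
  Oral exam 98 × 0.22 = 21.56
  Presentations 50 × 0.17 = 8.5
  Portfolio 79 × 0.08 = 6.32
  Participation 90 × 0.09 = 8.1
  Problem sets 37 × 0.06 = 2.22
Sum = 71.49
71.49 would be Proficient; cap at Developing applies → Developing.

Developing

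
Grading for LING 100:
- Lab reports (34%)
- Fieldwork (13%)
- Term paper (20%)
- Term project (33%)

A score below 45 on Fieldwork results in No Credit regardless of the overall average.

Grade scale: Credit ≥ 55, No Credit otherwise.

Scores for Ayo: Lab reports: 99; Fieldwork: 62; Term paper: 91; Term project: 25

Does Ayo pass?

Fieldwork score 62 ≥ 45: minimum met.
Weighted total:
  Lab reports 99 × 0.34 = 33.66
  Fieldwork 62 × 0.13 = 8.06
  Term paper 91 × 0.2 = 18.2
  Term project 25 × 0.33 = 8.25
Sum = 68.17
68.17 ≥ 55 → Credit

Credit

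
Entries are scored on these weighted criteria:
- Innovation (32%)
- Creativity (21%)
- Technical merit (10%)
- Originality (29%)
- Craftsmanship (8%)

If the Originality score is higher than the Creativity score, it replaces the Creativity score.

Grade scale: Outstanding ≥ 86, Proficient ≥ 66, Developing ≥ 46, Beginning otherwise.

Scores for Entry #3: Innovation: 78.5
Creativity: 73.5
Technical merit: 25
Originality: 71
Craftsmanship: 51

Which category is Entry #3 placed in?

Originality (71) ≤ Creativity (73.5), so Creativity stays at 73.5.
Weighted total:
  Innovation 78.5 × 0.32 = 25.12
  Creativity 73.5 × 0.21 = 15.435
  Technical merit 25 × 0.1 = 2.5
  Originality 71 × 0.29 = 20.59
  Craftsmanship 51 × 0.08 = 4.08
Sum = 67.725
67.725 is ≥ 66 and < 86 → Proficient

Proficient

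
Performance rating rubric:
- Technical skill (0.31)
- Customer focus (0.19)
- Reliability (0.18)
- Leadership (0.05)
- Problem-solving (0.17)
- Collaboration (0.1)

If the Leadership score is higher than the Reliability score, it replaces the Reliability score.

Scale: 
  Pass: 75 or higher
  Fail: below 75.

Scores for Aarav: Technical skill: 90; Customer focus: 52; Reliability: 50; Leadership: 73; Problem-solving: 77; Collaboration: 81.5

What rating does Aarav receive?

Leadership (73) > Reliability (50), so Reliability counts as 73.
Weighted total:
  Technical skill 90 × 0.31 = 27.9
  Customer focus 52 × 0.19 = 9.88
  Reliability 73 × 0.18 = 13.14
  Leadership 73 × 0.05 = 3.65
  Problem-solving 77 × 0.17 = 13.09
  Collaboration 81.5 × 0.1 = 8.15
Sum = 75.81
75.81 ≥ 75 → Pass

Pass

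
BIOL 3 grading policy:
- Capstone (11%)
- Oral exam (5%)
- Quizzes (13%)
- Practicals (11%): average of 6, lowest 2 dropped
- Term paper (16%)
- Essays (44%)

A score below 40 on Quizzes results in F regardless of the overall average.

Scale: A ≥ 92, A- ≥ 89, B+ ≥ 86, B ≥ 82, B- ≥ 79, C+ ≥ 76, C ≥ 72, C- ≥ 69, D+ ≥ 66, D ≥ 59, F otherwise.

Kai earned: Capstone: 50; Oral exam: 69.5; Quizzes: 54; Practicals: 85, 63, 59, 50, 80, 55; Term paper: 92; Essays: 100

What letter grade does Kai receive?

B

Practicals: drop 50, 55 → average of remaining 4 = 287/4 = 71.75
Quizzes score 54 ≥ 40: minimum met.
Weighted total:
  Capstone 50 × 0.11 = 5.5
  Oral exam 69.5 × 0.05 = 3.475
  Quizzes 54 × 0.13 = 7.02
  Practicals 71.75 × 0.11 = 7.8925
  Term paper 92 × 0.16 = 14.72
  Essays 100 × 0.44 = 44
Sum = 82.6075
82.6075 is ≥ 82 and < 86 → B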